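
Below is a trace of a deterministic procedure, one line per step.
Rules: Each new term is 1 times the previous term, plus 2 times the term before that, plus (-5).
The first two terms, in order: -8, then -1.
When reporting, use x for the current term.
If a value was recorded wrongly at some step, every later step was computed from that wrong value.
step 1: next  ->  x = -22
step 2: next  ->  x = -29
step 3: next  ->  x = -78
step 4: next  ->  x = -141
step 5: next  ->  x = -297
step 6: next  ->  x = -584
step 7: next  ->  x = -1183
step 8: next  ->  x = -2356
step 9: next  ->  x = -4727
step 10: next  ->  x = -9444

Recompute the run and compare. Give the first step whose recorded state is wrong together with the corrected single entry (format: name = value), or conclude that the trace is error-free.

Step 1: x = 1*(-1) + (2)*(-8) + (-5) = -22 — in agreement.
Step 2: x = 1*(-22) + (2)*(-1) + (-5) = -29 — consistent with the trace.
Step 3: x = 1*(-29) + (2)*(-22) + (-5) = -78 — same as recorded.
Step 4: x = 1*(-78) + (2)*(-29) + (-5) = -141 — agrees with the trace.
Step 5: x = 1*(-141) + (2)*(-78) + (-5) = -302 — the recorded entry deviates here.
Conclusion: step 5 carries the first error; the entry should be x = -302.

step 5, x = -302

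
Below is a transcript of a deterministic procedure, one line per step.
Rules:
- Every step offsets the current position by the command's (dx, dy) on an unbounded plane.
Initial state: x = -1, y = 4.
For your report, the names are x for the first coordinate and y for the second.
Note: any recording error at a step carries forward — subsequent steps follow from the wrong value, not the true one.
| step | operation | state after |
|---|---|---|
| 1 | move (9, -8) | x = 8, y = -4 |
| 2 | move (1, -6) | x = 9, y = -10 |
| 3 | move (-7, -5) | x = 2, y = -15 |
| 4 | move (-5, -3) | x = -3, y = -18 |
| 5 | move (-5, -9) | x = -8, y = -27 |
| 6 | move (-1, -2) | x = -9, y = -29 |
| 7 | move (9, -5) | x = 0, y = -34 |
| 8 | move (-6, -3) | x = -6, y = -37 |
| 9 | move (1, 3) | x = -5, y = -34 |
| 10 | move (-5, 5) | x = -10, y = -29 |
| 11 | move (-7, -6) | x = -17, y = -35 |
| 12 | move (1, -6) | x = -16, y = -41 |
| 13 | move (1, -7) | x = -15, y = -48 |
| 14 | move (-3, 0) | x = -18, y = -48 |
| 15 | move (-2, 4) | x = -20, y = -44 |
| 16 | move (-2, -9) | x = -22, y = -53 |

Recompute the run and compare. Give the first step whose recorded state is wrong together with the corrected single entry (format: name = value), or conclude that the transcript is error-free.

Step 1: x = -1 + (9) = 8, y = 4 + (-8) = -4 — in agreement.
Step 2: x = 8 + (1) = 9, y = -4 + (-6) = -10 — verified.
Step 3: x = 9 + (-7) = 2, y = -10 + (-5) = -15 — in agreement.
Step 4: x = 2 + (-5) = -3, y = -15 + (-3) = -18 — consistent with the transcript.
Step 5: x = -3 + (-5) = -8, y = -18 + (-9) = -27 — no discrepancy.
Step 6: x = -8 + (-1) = -9, y = -27 + (-2) = -29 — agrees with the transcript.
Step 7: x = -9 + (9) = 0, y = -29 + (-5) = -34 — same as recorded.
Step 8: x = 0 + (-6) = -6, y = -34 + (-3) = -37 — exactly as logged.
Step 9: x = -6 + (1) = -5, y = -37 + (3) = -34 — matches.
Step 10: x = -5 + (-5) = -10, y = -34 + (5) = -29 — no discrepancy.
Step 11: x = -10 + (-7) = -17, y = -29 + (-6) = -35 — verified.
Step 12: x = -17 + (1) = -16, y = -35 + (-6) = -41 — exactly as logged.
Step 13: x = -16 + (1) = -15, y = -41 + (-7) = -48 — exactly as logged.
Step 14: x = -15 + (-3) = -18, y = -48 + (0) = -48 — checks out.
Step 15: x = -18 + (-2) = -20, y = -48 + (4) = -44 — confirmed correct.
Step 16: x = -20 + (-2) = -22, y = -44 + (-9) = -53 — checks out.
All entries verified; no error found.

no error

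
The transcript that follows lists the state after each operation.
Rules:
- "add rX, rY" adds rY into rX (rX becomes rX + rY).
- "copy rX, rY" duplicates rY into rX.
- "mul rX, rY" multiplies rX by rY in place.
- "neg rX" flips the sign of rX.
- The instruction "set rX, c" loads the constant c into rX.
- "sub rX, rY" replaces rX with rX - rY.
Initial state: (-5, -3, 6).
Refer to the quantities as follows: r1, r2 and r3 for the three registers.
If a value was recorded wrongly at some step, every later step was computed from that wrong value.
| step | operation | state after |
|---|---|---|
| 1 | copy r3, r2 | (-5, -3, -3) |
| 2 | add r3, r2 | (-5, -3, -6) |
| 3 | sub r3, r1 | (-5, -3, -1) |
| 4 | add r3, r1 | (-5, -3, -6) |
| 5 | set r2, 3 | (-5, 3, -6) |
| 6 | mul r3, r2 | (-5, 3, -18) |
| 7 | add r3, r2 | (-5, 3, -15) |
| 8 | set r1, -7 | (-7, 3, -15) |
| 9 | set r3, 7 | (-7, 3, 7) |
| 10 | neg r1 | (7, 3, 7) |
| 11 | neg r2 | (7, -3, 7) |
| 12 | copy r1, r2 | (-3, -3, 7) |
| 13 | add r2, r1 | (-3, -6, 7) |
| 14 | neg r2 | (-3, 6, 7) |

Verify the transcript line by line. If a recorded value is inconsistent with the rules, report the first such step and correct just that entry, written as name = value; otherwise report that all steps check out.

no error

1. r3 = -3 (confirmed correct)
2. r3 = -3 + -3 = -6 (checks out)
3. r3 = -6 - -5 = -1 (no discrepancy)
4. r3 = -1 + -5 = -6 (consistent with the transcript)
5. r2 = 3 (no discrepancy)
6. r3 = -6 * 3 = -18 (confirmed correct)
7. r3 = -18 + 3 = -15 (agrees with the transcript)
8. r1 = -7 (agrees with the transcript)
9. r3 = 7 (same as recorded)
10. r1 = -(-7) = 7 (matches)
11. r2 = -(3) = -3 (checks out)
12. r1 = -3 (consistent with the transcript)
13. r2 = -3 + -3 = -6 (same as recorded)
14. r2 = -(-6) = 6 (agrees with the transcript)
The recomputation confirms every line.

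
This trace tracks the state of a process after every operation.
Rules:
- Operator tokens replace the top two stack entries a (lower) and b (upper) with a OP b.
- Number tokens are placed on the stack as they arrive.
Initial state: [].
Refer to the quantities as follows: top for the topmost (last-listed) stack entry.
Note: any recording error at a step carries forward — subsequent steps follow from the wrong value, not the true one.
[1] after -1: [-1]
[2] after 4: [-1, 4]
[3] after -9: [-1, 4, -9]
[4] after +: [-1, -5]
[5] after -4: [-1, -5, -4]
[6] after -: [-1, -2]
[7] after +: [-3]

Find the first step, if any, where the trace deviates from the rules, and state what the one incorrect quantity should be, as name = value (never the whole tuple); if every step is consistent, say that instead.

1. push -1: top = -1 (consistent with the trace)
2. push 4: top = 4 (in agreement)
3. push -9: top = -9 (same as recorded)
4. 4 + -9 = -5 (in agreement)
5. push -4: top = -4 (consistent with the trace)
6. -5 - -4 = -1 (this is not what the trace shows)
So the first discrepancy is step 6, where the right value is top = -1.

step 6, top = -1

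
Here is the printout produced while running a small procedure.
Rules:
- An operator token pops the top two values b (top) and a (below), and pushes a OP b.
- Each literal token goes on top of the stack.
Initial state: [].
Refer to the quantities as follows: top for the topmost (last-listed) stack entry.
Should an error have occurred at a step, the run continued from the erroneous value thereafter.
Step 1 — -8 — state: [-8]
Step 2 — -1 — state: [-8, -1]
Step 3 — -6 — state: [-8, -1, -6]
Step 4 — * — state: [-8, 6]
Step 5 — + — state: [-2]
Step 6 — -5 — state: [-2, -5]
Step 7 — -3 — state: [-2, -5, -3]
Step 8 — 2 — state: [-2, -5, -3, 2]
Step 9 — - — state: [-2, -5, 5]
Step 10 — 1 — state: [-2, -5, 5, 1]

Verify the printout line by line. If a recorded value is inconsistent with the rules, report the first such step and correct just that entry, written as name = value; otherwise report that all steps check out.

Step 1: push -8: top = -8 — agrees with the printout.
Step 2: push -1: top = -1 — checks out.
Step 3: push -6: top = -6 — confirmed correct.
Step 4: -1 * -6 = 6 — no discrepancy.
Step 5: -8 + 6 = -2 — exactly as logged.
Step 6: push -5: top = -5 — same as recorded.
Step 7: push -3: top = -3 — consistent with the printout.
Step 8: push 2: top = 2 — agrees with the printout.
Step 9: -3 - 2 = -5 — first mismatch against the printout.
The audit stops at step 9: the recorded entry is wrong and should be top = -5.

step 9, top = -5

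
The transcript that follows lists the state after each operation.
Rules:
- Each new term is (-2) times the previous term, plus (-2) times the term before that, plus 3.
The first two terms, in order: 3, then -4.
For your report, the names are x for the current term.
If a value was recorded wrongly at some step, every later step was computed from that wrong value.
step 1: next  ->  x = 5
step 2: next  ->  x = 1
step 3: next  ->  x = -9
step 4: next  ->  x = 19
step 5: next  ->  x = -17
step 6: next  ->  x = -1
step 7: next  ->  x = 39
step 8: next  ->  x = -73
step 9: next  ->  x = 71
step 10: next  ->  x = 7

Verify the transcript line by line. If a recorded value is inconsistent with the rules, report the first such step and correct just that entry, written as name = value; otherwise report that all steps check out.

no error

1. x = -2*(-4) + (-2)*(3) + (3) = 5 (exactly as logged)
2. x = -2*(5) + (-2)*(-4) + (3) = 1 (no discrepancy)
3. x = -2*(1) + (-2)*(5) + (3) = -9 (confirmed correct)
4. x = -2*(-9) + (-2)*(1) + (3) = 19 (verified)
5. x = -2*(19) + (-2)*(-9) + (3) = -17 (consistent with the transcript)
6. x = -2*(-17) + (-2)*(19) + (3) = -1 (matches)
7. x = -2*(-1) + (-2)*(-17) + (3) = 39 (in agreement)
8. x = -2*(39) + (-2)*(-1) + (3) = -73 (agrees with the transcript)
9. x = -2*(-73) + (-2)*(39) + (3) = 71 (in agreement)
10. x = -2*(71) + (-2)*(-73) + (3) = 7 (in agreement)
Each recorded entry agrees with the recomputation.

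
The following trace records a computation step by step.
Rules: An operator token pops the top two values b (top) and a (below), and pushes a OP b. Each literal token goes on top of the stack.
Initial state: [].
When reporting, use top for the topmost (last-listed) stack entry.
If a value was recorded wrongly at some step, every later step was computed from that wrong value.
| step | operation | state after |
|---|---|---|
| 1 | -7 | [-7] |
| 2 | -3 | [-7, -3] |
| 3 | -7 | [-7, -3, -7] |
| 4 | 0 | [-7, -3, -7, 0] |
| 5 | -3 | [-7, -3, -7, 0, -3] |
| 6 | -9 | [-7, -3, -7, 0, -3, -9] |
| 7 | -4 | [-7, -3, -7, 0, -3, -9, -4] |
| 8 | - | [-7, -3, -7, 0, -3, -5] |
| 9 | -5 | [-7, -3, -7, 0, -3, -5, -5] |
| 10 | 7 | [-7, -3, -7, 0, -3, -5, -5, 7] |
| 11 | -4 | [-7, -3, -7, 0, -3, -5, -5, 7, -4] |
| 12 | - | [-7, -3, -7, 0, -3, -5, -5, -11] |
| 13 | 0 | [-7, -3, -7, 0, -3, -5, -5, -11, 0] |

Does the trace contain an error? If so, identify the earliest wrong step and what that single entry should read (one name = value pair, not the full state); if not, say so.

step 1: push -7: top = -7 -> exactly as logged
step 2: push -3: top = -3 -> no discrepancy
step 3: push -7: top = -7 -> same as recorded
step 4: push 0: top = 0 -> exactly as logged
step 5: push -3: top = -3 -> matches
step 6: push -9: top = -9 -> in agreement
step 7: push -4: top = -4 -> exactly as logged
step 8: -9 - -4 = -5 -> in agreement
step 9: push -5: top = -5 -> verified
step 10: push 7: top = 7 -> checks out
step 11: push -4: top = -4 -> agrees with the trace
step 12: 7 - -4 = 11 -> the trace has a different value
So the first discrepancy is step 12, where the right value is top = 11.

step 12, top = 11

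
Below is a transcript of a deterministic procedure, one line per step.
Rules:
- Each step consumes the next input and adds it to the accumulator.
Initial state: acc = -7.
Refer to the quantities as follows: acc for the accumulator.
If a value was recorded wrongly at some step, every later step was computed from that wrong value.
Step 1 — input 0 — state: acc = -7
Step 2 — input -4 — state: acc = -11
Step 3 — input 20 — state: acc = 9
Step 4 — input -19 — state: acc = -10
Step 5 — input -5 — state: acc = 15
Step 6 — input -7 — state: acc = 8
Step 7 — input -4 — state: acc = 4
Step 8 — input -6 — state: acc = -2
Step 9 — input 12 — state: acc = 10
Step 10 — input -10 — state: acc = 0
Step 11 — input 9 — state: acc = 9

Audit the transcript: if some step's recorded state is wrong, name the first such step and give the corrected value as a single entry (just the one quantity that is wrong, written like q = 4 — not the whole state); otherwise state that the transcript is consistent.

step 5, acc = -15

1. acc = -7 + 0 = -7 (agrees with the transcript)
2. acc = -7 + -4 = -11 (same as recorded)
3. acc = -11 + 20 = 9 (verified)
4. acc = 9 + -19 = -10 (verified)
5. acc = -10 + -5 = -15 (the entry is off here)
Conclusion: step 5 carries the first error; the entry should be acc = -15.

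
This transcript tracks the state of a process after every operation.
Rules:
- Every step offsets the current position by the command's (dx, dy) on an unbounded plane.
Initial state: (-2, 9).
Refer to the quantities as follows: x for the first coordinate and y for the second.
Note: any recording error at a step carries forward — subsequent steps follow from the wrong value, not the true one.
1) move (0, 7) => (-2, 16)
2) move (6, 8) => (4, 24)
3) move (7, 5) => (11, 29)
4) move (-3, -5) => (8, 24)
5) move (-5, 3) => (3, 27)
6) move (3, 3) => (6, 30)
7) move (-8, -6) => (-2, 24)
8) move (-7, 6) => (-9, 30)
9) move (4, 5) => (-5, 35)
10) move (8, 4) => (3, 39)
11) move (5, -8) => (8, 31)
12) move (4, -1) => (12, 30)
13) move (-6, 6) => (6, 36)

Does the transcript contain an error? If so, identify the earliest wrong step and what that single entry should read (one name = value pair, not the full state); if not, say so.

no error

Step 1: x = -2 + (0) = -2, y = 9 + (7) = 16 — same as recorded.
Step 2: x = -2 + (6) = 4, y = 16 + (8) = 24 — no discrepancy.
Step 3: x = 4 + (7) = 11, y = 24 + (5) = 29 — exactly as logged.
Step 4: x = 11 + (-3) = 8, y = 29 + (-5) = 24 — consistent with the transcript.
Step 5: x = 8 + (-5) = 3, y = 24 + (3) = 27 — consistent with the transcript.
Step 6: x = 3 + (3) = 6, y = 27 + (3) = 30 — agrees with the transcript.
Step 7: x = 6 + (-8) = -2, y = 30 + (-6) = 24 — confirmed correct.
Step 8: x = -2 + (-7) = -9, y = 24 + (6) = 30 — no discrepancy.
Step 9: x = -9 + (4) = -5, y = 30 + (5) = 35 — matches.
Step 10: x = -5 + (8) = 3, y = 35 + (4) = 39 — matches.
Step 11: x = 3 + (5) = 8, y = 39 + (-8) = 31 — agrees with the transcript.
Step 12: x = 8 + (4) = 12, y = 31 + (-1) = 30 — agrees with the transcript.
Step 13: x = 12 + (-6) = 6, y = 30 + (6) = 36 — exactly as logged.
Nothing is out of place; the run is error-free.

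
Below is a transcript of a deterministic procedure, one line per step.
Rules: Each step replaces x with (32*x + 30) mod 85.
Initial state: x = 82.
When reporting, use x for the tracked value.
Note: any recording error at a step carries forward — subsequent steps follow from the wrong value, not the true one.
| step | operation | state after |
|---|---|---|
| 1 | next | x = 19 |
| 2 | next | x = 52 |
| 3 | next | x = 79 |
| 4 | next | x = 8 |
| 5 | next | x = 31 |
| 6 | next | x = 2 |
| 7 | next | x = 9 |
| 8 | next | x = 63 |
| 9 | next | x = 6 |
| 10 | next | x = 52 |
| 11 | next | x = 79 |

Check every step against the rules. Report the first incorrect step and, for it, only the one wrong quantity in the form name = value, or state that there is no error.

step 1: x = (32*82 + 30) mod 85 = 19 -> in agreement
step 2: x = (32*19 + 30) mod 85 = 43 -> the transcript has a different value
So the first discrepancy is step 2, where the right value is x = 43.

step 2, x = 43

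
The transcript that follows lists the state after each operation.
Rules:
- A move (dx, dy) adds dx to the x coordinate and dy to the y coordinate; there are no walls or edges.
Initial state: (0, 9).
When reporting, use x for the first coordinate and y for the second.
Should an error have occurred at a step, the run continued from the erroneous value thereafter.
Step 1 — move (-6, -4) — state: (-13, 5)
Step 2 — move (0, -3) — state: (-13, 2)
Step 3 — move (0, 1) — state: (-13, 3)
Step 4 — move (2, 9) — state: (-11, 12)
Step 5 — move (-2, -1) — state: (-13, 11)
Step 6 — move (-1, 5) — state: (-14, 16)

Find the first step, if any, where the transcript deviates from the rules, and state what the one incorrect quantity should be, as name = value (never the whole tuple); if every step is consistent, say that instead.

step 1, x = -6

1. x = 0 + (-6) = -6, y = 9 + (-4) = 5 (the recorded entry deviates here)
First incorrect step: 1; the correct value is x = -6.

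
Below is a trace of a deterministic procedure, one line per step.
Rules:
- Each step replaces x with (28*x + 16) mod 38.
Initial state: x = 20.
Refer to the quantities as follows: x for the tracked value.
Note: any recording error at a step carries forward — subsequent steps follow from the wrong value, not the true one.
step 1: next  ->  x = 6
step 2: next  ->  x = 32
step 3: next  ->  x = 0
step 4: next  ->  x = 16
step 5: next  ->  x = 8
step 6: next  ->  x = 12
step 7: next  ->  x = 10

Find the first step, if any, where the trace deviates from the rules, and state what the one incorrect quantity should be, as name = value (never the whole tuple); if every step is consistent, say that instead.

1. x = (28*20 + 16) mod 38 = 6 (same as recorded)
2. x = (28*6 + 16) mod 38 = 32 (same as recorded)
3. x = (28*32 + 16) mod 38 = 0 (consistent with the trace)
4. x = (28*0 + 16) mod 38 = 16 (in agreement)
5. x = (28*16 + 16) mod 38 = 8 (confirmed correct)
6. x = (28*8 + 16) mod 38 = 12 (same as recorded)
7. x = (28*12 + 16) mod 38 = 10 (consistent with the trace)
No step deviates from the rules.

no error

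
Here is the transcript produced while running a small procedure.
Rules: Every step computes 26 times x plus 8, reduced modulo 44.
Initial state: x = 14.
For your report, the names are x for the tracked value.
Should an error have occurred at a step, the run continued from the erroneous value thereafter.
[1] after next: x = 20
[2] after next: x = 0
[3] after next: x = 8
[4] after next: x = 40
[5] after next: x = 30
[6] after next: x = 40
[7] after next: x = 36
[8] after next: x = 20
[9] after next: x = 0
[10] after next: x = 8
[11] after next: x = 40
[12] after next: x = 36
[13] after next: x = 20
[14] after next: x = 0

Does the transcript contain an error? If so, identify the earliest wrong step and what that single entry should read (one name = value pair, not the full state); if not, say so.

step 5, x = 36

step 1: x = (26*14 + 8) mod 44 = 20 -> no discrepancy
step 2: x = (26*20 + 8) mod 44 = 0 -> matches
step 3: x = (26*0 + 8) mod 44 = 8 -> matches
step 4: x = (26*8 + 8) mod 44 = 40 -> agrees with the transcript
step 5: x = (26*40 + 8) mod 44 = 36 -> the transcript disagrees here
First incorrect step: 5; the correct value is x = 36.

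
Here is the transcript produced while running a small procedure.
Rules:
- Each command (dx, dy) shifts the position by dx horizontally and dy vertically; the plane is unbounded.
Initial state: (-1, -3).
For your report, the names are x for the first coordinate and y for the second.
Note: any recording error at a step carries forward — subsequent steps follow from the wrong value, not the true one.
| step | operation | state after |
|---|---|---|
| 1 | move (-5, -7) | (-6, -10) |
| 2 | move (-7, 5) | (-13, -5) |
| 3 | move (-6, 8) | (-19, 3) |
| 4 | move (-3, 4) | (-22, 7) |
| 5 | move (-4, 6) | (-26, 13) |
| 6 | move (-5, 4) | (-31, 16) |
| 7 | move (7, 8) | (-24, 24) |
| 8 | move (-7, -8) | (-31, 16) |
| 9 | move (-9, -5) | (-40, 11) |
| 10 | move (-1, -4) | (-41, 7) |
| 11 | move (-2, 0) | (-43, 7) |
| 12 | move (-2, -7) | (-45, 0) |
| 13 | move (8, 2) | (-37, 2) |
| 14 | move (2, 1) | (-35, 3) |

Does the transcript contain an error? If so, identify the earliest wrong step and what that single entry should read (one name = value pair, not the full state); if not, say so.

step 6, y = 17

1. x = -1 + (-5) = -6, y = -3 + (-7) = -10 (in agreement)
2. x = -6 + (-7) = -13, y = -10 + (5) = -5 (exactly as logged)
3. x = -13 + (-6) = -19, y = -5 + (8) = 3 (matches)
4. x = -19 + (-3) = -22, y = 3 + (4) = 7 (matches)
5. x = -22 + (-4) = -26, y = 7 + (6) = 13 (checks out)
6. x = -26 + (-5) = -31, y = 13 + (4) = 17 (first mismatch against the transcript)
Conclusion: step 6 carries the first error; the entry should be y = 17.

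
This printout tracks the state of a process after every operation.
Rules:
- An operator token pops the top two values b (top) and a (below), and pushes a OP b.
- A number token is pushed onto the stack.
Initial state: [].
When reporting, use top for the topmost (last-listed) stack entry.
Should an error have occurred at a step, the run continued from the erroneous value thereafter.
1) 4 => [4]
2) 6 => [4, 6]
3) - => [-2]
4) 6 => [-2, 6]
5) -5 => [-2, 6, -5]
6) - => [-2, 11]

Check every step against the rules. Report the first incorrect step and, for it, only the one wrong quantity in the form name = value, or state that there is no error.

Step 1: push 4: top = 4 — same as recorded.
Step 2: push 6: top = 6 — verified.
Step 3: 4 - 6 = -2 — matches.
Step 4: push 6: top = 6 — agrees with the printout.
Step 5: push -5: top = -5 — no discrepancy.
Step 6: 6 - -5 = 11 — exactly as logged.
Nothing is out of place; the run is error-free.

no error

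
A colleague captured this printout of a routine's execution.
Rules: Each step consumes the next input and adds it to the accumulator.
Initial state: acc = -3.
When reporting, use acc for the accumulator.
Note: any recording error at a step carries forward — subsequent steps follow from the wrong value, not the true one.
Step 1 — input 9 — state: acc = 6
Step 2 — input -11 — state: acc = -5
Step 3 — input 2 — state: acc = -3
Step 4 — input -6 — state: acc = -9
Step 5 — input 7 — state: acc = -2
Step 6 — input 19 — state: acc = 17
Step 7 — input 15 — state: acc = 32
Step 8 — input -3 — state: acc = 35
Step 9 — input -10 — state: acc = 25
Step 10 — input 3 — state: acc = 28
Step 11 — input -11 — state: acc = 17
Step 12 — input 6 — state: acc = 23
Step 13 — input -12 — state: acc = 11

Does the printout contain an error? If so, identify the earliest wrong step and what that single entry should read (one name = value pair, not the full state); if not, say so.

Recomputing the run from the initial state:
step 1: acc = 6
step 2: acc = -5
step 3: acc = -3
step 4: acc = -9
step 5: acc = -2
step 6: acc = 17
step 7: acc = 32
step 8: acc = 29
step 9: acc = 19
step 10: acc = 22
step 11: acc = 11
step 12: acc = 17
step 13: acc = 5
The first disagreement with the printout is at step 8, where the value should be acc = 29.

step 8, acc = 29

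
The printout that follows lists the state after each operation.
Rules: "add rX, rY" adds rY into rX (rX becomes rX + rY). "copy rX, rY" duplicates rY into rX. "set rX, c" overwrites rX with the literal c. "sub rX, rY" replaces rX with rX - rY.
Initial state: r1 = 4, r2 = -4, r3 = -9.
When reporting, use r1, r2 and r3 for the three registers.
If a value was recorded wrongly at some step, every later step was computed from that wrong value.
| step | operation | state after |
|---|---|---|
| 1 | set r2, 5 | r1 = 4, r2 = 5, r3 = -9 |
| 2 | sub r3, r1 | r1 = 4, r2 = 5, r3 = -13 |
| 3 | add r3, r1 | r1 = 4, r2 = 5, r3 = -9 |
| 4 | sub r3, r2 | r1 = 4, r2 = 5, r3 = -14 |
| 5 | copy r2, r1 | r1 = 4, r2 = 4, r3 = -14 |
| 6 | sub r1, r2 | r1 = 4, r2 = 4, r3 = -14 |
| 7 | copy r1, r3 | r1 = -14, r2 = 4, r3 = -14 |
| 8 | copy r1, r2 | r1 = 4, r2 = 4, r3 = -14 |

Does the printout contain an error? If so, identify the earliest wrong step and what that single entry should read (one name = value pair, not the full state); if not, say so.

step 1: r2 = 5 -> verified
step 2: r3 = -9 - 4 = -13 -> no discrepancy
step 3: r3 = -13 + 4 = -9 -> confirmed correct
step 4: r3 = -9 - 5 = -14 -> matches
step 5: r2 = 4 -> consistent with the printout
step 6: r1 = 4 - 4 = 0 -> the recorded entry deviates here
First deviation found at step 6; the corrected entry is r1 = 0.

step 6, r1 = 0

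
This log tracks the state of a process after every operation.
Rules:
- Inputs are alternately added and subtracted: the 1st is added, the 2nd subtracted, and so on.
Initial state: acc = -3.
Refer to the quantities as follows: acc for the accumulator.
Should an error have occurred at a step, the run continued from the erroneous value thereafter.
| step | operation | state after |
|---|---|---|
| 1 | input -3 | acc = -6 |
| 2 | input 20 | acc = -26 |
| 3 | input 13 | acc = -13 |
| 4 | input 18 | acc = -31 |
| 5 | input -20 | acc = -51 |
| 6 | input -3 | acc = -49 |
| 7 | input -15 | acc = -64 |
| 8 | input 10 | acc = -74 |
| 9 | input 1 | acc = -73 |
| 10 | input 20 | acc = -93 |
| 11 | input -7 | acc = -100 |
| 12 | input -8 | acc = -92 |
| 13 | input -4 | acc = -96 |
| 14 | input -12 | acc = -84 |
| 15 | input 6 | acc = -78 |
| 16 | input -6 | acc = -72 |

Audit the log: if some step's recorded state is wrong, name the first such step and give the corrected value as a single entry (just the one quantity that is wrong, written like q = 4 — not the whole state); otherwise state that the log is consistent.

step 6, acc = -48

step 1: acc = -3 + -3 = -6 -> checks out
step 2: acc = -6 - 20 = -26 -> same as recorded
step 3: acc = -26 + 13 = -13 -> same as recorded
step 4: acc = -13 - 18 = -31 -> confirmed correct
step 5: acc = -31 + -20 = -51 -> same as recorded
step 6: acc = -51 - -3 = -48 -> the entry is off here
Conclusion: step 6 carries the first error; the entry should be acc = -48.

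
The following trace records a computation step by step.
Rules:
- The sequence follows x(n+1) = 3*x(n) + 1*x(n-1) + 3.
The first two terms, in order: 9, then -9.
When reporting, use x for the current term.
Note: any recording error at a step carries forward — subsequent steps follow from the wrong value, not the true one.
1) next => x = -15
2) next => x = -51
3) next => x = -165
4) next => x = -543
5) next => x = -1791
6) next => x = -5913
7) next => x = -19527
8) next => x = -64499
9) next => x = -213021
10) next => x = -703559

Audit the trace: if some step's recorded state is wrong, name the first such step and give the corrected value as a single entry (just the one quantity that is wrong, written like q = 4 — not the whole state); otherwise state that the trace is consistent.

step 1: x = 3*(-9) + (1)*(9) + (3) = -15 -> confirmed correct
step 2: x = 3*(-15) + (1)*(-9) + (3) = -51 -> verified
step 3: x = 3*(-51) + (1)*(-15) + (3) = -165 -> same as recorded
step 4: x = 3*(-165) + (1)*(-51) + (3) = -543 -> verified
step 5: x = 3*(-543) + (1)*(-165) + (3) = -1791 -> in agreement
step 6: x = 3*(-1791) + (1)*(-543) + (3) = -5913 -> same as recorded
step 7: x = 3*(-5913) + (1)*(-1791) + (3) = -19527 -> matches
step 8: x = 3*(-19527) + (1)*(-5913) + (3) = -64491 -> the entry is off here
First deviation found at step 8; the corrected entry is x = -64491.

step 8, x = -64491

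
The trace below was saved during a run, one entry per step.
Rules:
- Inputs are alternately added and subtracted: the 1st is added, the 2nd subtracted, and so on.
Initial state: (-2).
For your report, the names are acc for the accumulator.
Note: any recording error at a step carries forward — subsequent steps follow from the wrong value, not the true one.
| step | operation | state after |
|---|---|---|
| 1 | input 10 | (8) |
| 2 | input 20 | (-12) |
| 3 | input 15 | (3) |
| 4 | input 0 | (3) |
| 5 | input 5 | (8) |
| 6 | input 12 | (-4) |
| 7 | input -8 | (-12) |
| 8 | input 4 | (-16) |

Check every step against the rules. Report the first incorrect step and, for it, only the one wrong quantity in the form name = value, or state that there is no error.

Recomputing the run from the initial state:
step 1: acc = 8
step 2: acc = -12
step 3: acc = 3
step 4: acc = 3
step 5: acc = 8
step 6: acc = -4
step 7: acc = -12
step 8: acc = -16
This matches the trace at every step.

no error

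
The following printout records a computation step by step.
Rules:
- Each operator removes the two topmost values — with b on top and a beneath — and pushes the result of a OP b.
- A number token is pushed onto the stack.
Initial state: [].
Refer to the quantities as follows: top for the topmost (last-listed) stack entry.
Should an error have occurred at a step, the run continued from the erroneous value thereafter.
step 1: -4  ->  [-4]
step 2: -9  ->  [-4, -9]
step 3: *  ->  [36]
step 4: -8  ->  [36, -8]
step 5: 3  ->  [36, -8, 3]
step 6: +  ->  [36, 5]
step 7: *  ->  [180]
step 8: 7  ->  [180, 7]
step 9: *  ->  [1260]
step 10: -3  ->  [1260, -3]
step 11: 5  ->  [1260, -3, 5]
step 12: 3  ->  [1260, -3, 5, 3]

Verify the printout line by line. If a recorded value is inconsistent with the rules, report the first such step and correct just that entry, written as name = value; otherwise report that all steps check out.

Recomputing the run from the initial state:
step 1: [-4]
step 2: [-4, -9]
step 3: [36]
step 4: [36, -8]
step 5: [36, -8, 3]
step 6: [36, -5]
step 7: [-180]
step 8: [-180, 7]
step 9: [-1260]
step 10: [-1260, -3]
step 11: [-1260, -3, 5]
step 12: [-1260, -3, 5, 3]
The first disagreement with the printout is at step 6, where the value should be top = -5.

step 6, top = -5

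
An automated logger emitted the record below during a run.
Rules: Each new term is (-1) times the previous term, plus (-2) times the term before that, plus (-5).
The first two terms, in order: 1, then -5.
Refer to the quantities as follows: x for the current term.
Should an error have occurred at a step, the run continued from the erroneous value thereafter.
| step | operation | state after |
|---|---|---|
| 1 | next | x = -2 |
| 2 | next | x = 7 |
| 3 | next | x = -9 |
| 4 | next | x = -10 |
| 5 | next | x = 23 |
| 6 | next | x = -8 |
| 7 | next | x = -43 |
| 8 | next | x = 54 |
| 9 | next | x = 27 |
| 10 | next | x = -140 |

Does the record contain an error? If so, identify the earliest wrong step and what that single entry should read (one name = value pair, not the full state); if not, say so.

1. x = -1*(-5) + (-2)*(1) + (-5) = -2 (consistent with the record)
2. x = -1*(-2) + (-2)*(-5) + (-5) = 7 (agrees with the record)
3. x = -1*(7) + (-2)*(-2) + (-5) = -8 (a discrepancy with the record)
The earliest wrong entry is at step 3: it should read x = -8.

step 3, x = -8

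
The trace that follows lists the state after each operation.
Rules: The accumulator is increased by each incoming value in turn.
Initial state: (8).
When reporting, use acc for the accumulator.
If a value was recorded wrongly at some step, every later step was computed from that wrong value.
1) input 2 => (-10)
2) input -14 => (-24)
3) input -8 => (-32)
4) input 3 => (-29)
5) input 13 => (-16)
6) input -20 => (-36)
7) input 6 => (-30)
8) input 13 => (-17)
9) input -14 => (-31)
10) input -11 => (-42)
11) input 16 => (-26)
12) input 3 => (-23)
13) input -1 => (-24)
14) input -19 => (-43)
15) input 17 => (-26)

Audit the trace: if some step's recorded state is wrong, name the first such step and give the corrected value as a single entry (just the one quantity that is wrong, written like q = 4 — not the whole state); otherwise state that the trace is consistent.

Step 1: acc = 8 + 2 = 10 — this is not what the trace shows.
Step 1 is the first one off; corrected, acc = 10.

step 1, acc = 10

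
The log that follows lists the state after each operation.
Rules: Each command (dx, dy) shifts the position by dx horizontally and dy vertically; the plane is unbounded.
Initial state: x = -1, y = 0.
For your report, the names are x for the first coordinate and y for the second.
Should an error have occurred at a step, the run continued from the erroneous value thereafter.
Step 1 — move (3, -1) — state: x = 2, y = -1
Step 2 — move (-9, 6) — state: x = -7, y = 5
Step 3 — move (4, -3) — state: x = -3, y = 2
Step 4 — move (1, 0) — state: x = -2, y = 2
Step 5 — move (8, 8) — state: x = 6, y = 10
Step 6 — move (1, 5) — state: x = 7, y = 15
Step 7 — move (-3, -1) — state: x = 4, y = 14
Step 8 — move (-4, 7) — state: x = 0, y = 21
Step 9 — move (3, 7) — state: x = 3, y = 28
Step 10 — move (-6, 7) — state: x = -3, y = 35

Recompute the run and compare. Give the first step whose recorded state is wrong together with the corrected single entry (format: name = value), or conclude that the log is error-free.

no error

Step 1: x = -1 + (3) = 2, y = 0 + (-1) = -1 — verified.
Step 2: x = 2 + (-9) = -7, y = -1 + (6) = 5 — same as recorded.
Step 3: x = -7 + (4) = -3, y = 5 + (-3) = 2 — agrees with the log.
Step 4: x = -3 + (1) = -2, y = 2 + (0) = 2 — checks out.
Step 5: x = -2 + (8) = 6, y = 2 + (8) = 10 — confirmed correct.
Step 6: x = 6 + (1) = 7, y = 10 + (5) = 15 — exactly as logged.
Step 7: x = 7 + (-3) = 4, y = 15 + (-1) = 14 — consistent with the log.
Step 8: x = 4 + (-4) = 0, y = 14 + (7) = 21 — exactly as logged.
Step 9: x = 0 + (3) = 3, y = 21 + (7) = 28 — same as recorded.
Step 10: x = 3 + (-6) = -3, y = 28 + (7) = 35 — agrees with the log.
All steps check out; nothing to correct.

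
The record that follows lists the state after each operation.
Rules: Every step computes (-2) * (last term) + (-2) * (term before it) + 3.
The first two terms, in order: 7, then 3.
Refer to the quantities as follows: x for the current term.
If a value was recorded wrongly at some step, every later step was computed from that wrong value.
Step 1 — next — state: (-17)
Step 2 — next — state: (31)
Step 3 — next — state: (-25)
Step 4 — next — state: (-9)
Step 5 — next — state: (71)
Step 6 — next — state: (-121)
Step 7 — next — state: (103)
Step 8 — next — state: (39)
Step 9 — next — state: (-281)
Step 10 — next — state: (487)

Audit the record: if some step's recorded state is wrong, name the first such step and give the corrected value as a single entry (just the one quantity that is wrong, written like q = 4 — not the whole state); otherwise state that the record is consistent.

step 1: x = -2*(3) + (-2)*(7) + (3) = -17 -> verified
step 2: x = -2*(-17) + (-2)*(3) + (3) = 31 -> agrees with the record
step 3: x = -2*(31) + (-2)*(-17) + (3) = -25 -> matches
step 4: x = -2*(-25) + (-2)*(31) + (3) = -9 -> in agreement
step 5: x = -2*(-9) + (-2)*(-25) + (3) = 71 -> exactly as logged
step 6: x = -2*(71) + (-2)*(-9) + (3) = -121 -> checks out
step 7: x = -2*(-121) + (-2)*(71) + (3) = 103 -> consistent with the record
step 8: x = -2*(103) + (-2)*(-121) + (3) = 39 -> agrees with the record
step 9: x = -2*(39) + (-2)*(103) + (3) = -281 -> consistent with the record
step 10: x = -2*(-281) + (-2)*(39) + (3) = 487 -> checks out
Every step is consistent.

no error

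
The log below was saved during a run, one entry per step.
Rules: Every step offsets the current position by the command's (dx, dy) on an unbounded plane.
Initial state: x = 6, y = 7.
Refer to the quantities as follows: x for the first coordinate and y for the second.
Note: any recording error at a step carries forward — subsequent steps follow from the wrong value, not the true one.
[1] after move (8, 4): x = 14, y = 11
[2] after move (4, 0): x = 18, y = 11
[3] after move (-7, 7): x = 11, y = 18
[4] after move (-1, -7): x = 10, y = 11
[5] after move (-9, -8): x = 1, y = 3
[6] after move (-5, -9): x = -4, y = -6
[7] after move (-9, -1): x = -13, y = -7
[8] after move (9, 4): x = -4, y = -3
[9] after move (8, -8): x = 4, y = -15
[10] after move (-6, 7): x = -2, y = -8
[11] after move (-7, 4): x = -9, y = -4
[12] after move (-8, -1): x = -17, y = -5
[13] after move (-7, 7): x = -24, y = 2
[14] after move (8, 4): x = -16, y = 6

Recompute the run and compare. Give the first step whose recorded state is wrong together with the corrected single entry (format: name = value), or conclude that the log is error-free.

step 9, y = -11

step 1: x = 6 + (8) = 14, y = 7 + (4) = 11 -> confirmed correct
step 2: x = 14 + (4) = 18, y = 11 + (0) = 11 -> no discrepancy
step 3: x = 18 + (-7) = 11, y = 11 + (7) = 18 -> agrees with the log
step 4: x = 11 + (-1) = 10, y = 18 + (-7) = 11 -> consistent with the log
step 5: x = 10 + (-9) = 1, y = 11 + (-8) = 3 -> consistent with the log
step 6: x = 1 + (-5) = -4, y = 3 + (-9) = -6 -> agrees with the log
step 7: x = -4 + (-9) = -13, y = -6 + (-1) = -7 -> exactly as logged
step 8: x = -13 + (9) = -4, y = -7 + (4) = -3 -> same as recorded
step 9: x = -4 + (8) = 4, y = -3 + (-8) = -11 -> the log has a different value
The earliest wrong entry is at step 9: it should read y = -11.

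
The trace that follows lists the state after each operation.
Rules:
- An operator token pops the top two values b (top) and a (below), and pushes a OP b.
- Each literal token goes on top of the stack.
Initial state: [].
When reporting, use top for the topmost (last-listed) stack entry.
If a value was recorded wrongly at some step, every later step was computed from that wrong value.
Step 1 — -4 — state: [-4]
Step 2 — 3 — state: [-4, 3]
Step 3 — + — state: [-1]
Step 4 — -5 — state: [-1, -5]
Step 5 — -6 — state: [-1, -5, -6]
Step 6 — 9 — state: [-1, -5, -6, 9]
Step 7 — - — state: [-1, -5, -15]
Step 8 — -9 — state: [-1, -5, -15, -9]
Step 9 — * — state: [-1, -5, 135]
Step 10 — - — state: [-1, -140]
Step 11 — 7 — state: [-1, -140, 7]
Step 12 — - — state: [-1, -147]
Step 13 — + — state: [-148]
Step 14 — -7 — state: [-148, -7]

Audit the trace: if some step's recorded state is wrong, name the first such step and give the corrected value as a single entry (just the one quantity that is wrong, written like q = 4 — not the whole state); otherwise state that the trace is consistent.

no error

Step 1: push -4: top = -4 — verified.
Step 2: push 3: top = 3 — exactly as logged.
Step 3: -4 + 3 = -1 — checks out.
Step 4: push -5: top = -5 — no discrepancy.
Step 5: push -6: top = -6 — matches.
Step 6: push 9: top = 9 — in agreement.
Step 7: -6 - 9 = -15 — in agreement.
Step 8: push -9: top = -9 — confirmed correct.
Step 9: -15 * -9 = 135 — agrees with the trace.
Step 10: -5 - 135 = -140 — exactly as logged.
Step 11: push 7: top = 7 — in agreement.
Step 12: -140 - 7 = -147 — agrees with the trace.
Step 13: -1 + -147 = -148 — verified.
Step 14: push -7: top = -7 — consistent with the trace.
All steps check out; nothing to correct.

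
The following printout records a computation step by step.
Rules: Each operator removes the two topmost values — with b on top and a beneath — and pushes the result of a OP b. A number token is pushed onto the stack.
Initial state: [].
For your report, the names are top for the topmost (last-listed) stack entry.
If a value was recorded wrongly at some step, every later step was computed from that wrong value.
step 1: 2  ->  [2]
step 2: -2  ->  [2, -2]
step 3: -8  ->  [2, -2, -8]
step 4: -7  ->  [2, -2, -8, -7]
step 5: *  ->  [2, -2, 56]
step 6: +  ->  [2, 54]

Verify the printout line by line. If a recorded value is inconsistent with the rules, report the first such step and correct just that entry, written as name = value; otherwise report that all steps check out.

no error

step 1: push 2: top = 2 -> same as recorded
step 2: push -2: top = -2 -> exactly as logged
step 3: push -8: top = -8 -> consistent with the printout
step 4: push -7: top = -7 -> no discrepancy
step 5: -8 * -7 = 56 -> verified
step 6: -2 + 56 = 54 -> checks out
Each recorded entry agrees with the recomputation.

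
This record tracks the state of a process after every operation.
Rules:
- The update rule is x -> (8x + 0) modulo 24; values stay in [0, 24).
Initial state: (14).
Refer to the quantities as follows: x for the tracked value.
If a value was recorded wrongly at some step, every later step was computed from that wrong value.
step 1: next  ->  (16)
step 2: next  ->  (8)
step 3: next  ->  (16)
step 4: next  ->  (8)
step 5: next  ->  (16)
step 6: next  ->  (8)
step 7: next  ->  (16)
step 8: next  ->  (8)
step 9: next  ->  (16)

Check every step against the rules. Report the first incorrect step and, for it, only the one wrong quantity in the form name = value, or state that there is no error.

no error

step 1: x = (8*14 + 0) mod 24 = 16 -> in agreement
step 2: x = (8*16 + 0) mod 24 = 8 -> in agreement
step 3: x = (8*8 + 0) mod 24 = 16 -> same as recorded
step 4: x = (8*16 + 0) mod 24 = 8 -> in agreement
step 5: x = (8*8 + 0) mod 24 = 16 -> checks out
step 6: x = (8*16 + 0) mod 24 = 8 -> consistent with the record
step 7: x = (8*8 + 0) mod 24 = 16 -> exactly as logged
step 8: x = (8*16 + 0) mod 24 = 8 -> in agreement
step 9: x = (8*8 + 0) mod 24 = 16 -> confirmed correct
The whole run recomputes cleanly — no discrepancies.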